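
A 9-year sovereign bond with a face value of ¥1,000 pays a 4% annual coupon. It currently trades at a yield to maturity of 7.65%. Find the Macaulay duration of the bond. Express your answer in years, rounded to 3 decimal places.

7.520 years

Periodic yield y = 0.0765. Discount each cash flow and weight by its year:
  t   CF        PV=CF/(1+0.0765)^t    t·PV
  1        40.00        37.1575        37.1575
  2        40.00        34.5169        69.0338
  3        40.00        32.0640        96.1920
  4        40.00        29.7854       119.1417
  5        40.00        27.6688       138.3438
  6        40.00        25.7025       154.2151
  7        40.00        23.8760       167.1321
  8        40.00        22.1793       177.4344
  9     1,040.00       535.6820     4,821.1378
  Σ                    768.6324     5,779.7882
Price P = Σ PV = 768.6324.
Macaulay duration = Σ(t·PV) / P = 5,779.7882 / 768.6324 = 7.51957 years.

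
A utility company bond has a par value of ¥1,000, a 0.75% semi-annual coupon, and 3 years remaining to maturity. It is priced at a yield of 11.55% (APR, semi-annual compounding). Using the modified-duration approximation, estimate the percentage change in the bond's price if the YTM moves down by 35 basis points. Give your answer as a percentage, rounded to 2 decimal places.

+0.98%

Periodic yield y = 0.05775. Modified duration first:
  t   CF        PV=CF/(1+0.05775)^t    t·PV
  1         3.75         3.5453         3.5453
  2         3.75         3.3517         6.7034
  3         3.75         3.1687         9.5061
  4         3.75         2.9957        11.9828
  5         3.75         2.8321        14.1607
  6     1,003.75       716.6834     4,300.1005
  Σ                    732.5769     4,345.9988
P = 732.5769; D_Mac = 5.93248 half-year periods = 2.96624 yrs; D_mod = 2.96624/(1+0.05775) = 2.80429 yrs.
ΔP/P ≈ -D_mod · Δy = -2.80429 × (-0.0035) = +0.009815 = +0.9815%.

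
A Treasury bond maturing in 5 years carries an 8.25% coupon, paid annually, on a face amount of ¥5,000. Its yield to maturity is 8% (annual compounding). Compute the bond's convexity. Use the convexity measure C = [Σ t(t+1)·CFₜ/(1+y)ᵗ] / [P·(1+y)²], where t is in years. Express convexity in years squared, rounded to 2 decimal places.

With y = 0.08:
  t   CF        PV=CF/(1+0.08)^t    t·PV        t(t+1)·PV
  1       412.50       381.9444       381.9444         763.8889
  2       412.50       353.6523       707.3045       2,121.9136
  3       412.50       327.4558       982.3674       3,929.4696
  4       412.50       303.1998     1,212.7993       6,063.9963
  5     5,412.50     3,683.6566    18,418.2828     110,509.6966
  Σ                  5,049.9089    21,702.6984     123,388.9650
P = 5,049.9089.
Convexity = Σ t(t+1)·PV / [P·(1+y)²] = 123,388.9650 / (5,049.9089 × 1.166400) = 20.94813.

20.95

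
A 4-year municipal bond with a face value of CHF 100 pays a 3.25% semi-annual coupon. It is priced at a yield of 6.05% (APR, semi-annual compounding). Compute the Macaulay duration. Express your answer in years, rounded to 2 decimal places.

3.77 years

Periodic yield y = 0.03025. Discount each cash flow and weight by its period:
  t   CF        PV=CF/(1+0.03025)^t    t·PV
  1        1.625         1.5773         1.5773
  2        1.625         1.5310         3.0620
  3        1.625         1.4860         4.4581
  4        1.625         1.4424         5.7696
  5        1.625         1.4000         7.0002
  6        1.625         1.3589         8.1536
  7        1.625         1.3190         9.2332
  8      101.625        80.0681       640.5449
  Σ                     90.1828       679.7987
Price P = Σ PV = 90.1828.
Macaulay duration = Σ(t·PV) / P = 679.7987 / 90.1828 = 7.53801 half-year periods.
In years: 7.53801 / 2 = 3.76900 years.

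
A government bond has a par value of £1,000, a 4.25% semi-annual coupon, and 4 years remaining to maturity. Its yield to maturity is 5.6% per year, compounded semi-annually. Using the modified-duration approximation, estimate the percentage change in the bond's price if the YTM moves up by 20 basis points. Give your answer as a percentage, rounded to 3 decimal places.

Periodic yield y = 0.028. Modified duration first:
  t   CF        PV=CF/(1+0.028)^t    t·PV
  1        21.25        20.6712        20.6712
  2        21.25        20.1082        40.2164
  3        21.25        19.5605        58.6815
  4        21.25        19.0277        76.1108
  5        21.25        18.5094        92.5472
  6        21.25        18.0053       108.0318
  7        21.25        17.5149       122.6042
  8     1,021.25       818.8176     6,550.5405
  Σ                    952.2148     7,069.4035
P = 952.2148; D_Mac = 7.42417 half-year periods = 3.71208 yrs; D_mod = 3.71208/(1+0.028) = 3.61098 yrs.
ΔP/P ≈ -D_mod · Δy = -3.61098 × (+0.002) = -0.007222 = -0.7222%.

-0.722%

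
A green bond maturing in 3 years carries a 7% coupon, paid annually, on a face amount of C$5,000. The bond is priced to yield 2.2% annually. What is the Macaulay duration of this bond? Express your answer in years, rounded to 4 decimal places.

2.8207 years

Periodic yield y = 0.022. Discount each cash flow and weight by its year:
  t   CF        PV=CF/(1+0.022)^t    t·PV
  1       350.00       342.4658       342.4658
  2       350.00       335.0937       670.1874
  3     5,350.00     5,011.8850    15,035.6549
  Σ                  5,689.4444    16,048.3080
Price P = Σ PV = 5,689.4444.
Macaulay duration = Σ(t·PV) / P = 16,048.3080 / 5,689.4444 = 2.82072 years.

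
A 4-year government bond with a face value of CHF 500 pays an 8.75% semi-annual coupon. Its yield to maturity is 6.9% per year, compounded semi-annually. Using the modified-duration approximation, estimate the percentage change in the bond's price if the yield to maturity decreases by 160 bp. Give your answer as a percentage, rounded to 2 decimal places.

+5.38%

Periodic yield y = 0.0345. Modified duration first:
  t   CF        PV=CF/(1+0.0345)^t    t·PV
  1       21.875        21.1455        21.1455
  2       21.875        20.4403        40.8806
  3       21.875        19.7586        59.2759
  4       21.875        19.0997        76.3987
  5       21.875        18.4627        92.3136
  6       21.875        17.8470       107.0820
  7       21.875        17.2518       120.7627
  8      521.875       397.8529     3,182.8232
  Σ                    531.8585     3,700.6821
P = 531.8585; D_Mac = 6.95802 half-year periods = 3.47901 yrs; D_mod = 3.47901/(1+0.0345) = 3.36299 yrs.
ΔP/P ≈ -D_mod · Δy = -3.36299 × (-0.016) = +0.053808 = +5.3808%.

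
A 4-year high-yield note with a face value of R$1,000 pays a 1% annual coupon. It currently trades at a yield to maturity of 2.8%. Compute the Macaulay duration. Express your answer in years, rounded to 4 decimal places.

3.9386 years

Periodic yield y = 0.028. Discount each cash flow and weight by its year:
  t   CF        PV=CF/(1+0.028)^t    t·PV
  1        10.00         9.7276         9.7276
  2        10.00         9.4627        18.9253
  3        10.00         9.2049        27.6148
  4     1,010.00       904.3758     3,617.5031
  Σ                    932.7710     3,673.7708
Price P = Σ PV = 932.7710.
Macaulay duration = Σ(t·PV) / P = 3,673.7708 / 932.7710 = 3.93856 years.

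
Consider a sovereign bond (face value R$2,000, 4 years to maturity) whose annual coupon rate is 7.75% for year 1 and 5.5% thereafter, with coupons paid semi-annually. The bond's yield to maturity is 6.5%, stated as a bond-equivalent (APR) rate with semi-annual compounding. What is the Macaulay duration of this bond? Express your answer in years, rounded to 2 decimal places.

3.57 years

Periodic yield y = 0.0325. Discount each cash flow and weight by its period:
  t   CF        PV=CF/(1+0.0325)^t    t·PV
  1        77.50        75.0605        75.0605
  2        77.50        72.6979       145.3957
  3        55.00        49.9681       149.9042
  4        55.00        48.3952       193.5809
  5        55.00        46.8719       234.3594
  6        55.00        45.3965       272.3790
  7        55.00        43.9676       307.7729
  8     2,055.00     1,591.0775    12,728.6203
  Σ                  1,973.4351    14,107.0728
Price P = Σ PV = 1,973.4351.
Macaulay duration = Σ(t·PV) / P = 14,107.0728 / 1,973.4351 = 7.14849 half-year periods.
In years: 7.14849 / 2 = 3.57424 years.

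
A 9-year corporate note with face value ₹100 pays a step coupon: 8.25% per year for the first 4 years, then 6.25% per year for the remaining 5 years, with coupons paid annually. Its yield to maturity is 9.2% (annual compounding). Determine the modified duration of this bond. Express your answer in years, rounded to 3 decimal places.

Periodic yield y = 0.092. First find Macaulay duration:
  t   CF        PV=CF/(1+0.092)^t    t·PV
  1         8.25         7.5549         7.5549
  2         8.25         6.9184        13.8369
  3         8.25         6.3356        19.0067
  4         8.25         5.8018        23.2072
  5         6.25         4.0250        20.1250
  6         6.25         3.6859        22.1154
  7         6.25         3.3754        23.6276
  8         6.25         3.0910        24.7280
  9       106.25        48.1200       433.0796
  Σ                     88.9080       587.2814
P = 88.9080; Macaulay duration = 587.2814 / 88.9080 = 6.60550 years.
Modified duration = D_Mac / (1 + y) = 6.60550 / 1.092 = 6.04899 years.

6.049 years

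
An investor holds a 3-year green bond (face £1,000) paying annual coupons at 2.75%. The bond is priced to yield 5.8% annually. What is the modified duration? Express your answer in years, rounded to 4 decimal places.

2.7567 years

Periodic yield y = 0.058. First find Macaulay duration:
  t   CF        PV=CF/(1+0.058)^t    t·PV
  1        27.50        25.9924        25.9924
  2        27.50        24.5675        49.1350
  3     1,027.50       867.6106     2,602.8317
  Σ                    918.1705     2,677.9592
P = 918.1705; Macaulay duration = 2,677.9592 / 918.1705 = 2.91663 years.
Modified duration = D_Mac / (1 + y) = 2.91663 / 1.058 = 2.75673 years.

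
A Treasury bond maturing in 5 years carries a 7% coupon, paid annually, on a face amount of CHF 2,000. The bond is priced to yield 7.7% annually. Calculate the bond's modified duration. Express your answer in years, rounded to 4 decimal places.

Periodic yield y = 0.077. First find Macaulay duration:
  t   CF        PV=CF/(1+0.077)^t    t·PV
  1       140.00       129.9907       129.9907
  2       140.00       120.6970       241.3941
  3       140.00       112.0678       336.2035
  4       140.00       104.0555       416.2222
  5     2,140.00     1,476.8462     7,384.2308
  Σ                  1,943.6573     8,508.0412
P = 1,943.6573; Macaulay duration = 8,508.0412 / 1,943.6573 = 4.37734 years.
Modified duration = D_Mac / (1 + y) = 4.37734 / 1.077 = 4.06438 years.

4.0644 years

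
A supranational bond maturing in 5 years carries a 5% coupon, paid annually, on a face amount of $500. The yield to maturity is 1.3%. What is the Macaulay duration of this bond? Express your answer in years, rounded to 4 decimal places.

Periodic yield y = 0.013. Discount each cash flow and weight by its year:
  t   CF        PV=CF/(1+0.013)^t    t·PV
  1        25.00        24.6792        24.6792
  2        25.00        24.3625        48.7249
  3        25.00        24.0498        72.1494
  4        25.00        23.7412        94.9647
  5       525.00       492.1665     2,460.8327
  Σ                    588.9991     2,701.3509
Price P = Σ PV = 588.9991.
Macaulay duration = Σ(t·PV) / P = 2,701.3509 / 588.9991 = 4.58634 years.

4.5863 years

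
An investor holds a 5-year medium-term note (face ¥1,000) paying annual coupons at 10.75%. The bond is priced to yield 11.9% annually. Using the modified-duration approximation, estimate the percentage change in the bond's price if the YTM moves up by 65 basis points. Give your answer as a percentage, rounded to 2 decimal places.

Periodic yield y = 0.119. Modified duration first:
  t   CF        PV=CF/(1+0.119)^t    t·PV
  1       107.50        96.0679        96.0679
  2       107.50        85.8516       171.7032
  3       107.50        76.7217       230.1651
  4       107.50        68.5627       274.2509
  5     1,107.50       631.2382     3,156.1912
  Σ                    958.4422     3,928.3783
P = 958.4422; D_Mac = 4.09871 yrs; D_mod = 4.09871/(1+0.119) = 3.66283 yrs.
ΔP/P ≈ -D_mod · Δy = -3.66283 × (+0.0065) = -0.023808 = -2.3808%.

-2.38%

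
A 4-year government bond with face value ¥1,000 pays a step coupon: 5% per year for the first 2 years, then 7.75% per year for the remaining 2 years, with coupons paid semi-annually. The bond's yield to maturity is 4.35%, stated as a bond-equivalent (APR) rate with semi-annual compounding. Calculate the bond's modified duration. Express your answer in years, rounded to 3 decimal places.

3.582 years

Periodic yield y = 0.02175. First find Macaulay duration:
  t   CF        PV=CF/(1+0.02175)^t    t·PV
  1        25.00        24.4678        24.4678
  2        25.00        23.9470        47.8940
  3        25.00        23.4372        70.3117
  4        25.00        22.9383        91.7532
  5        38.75        34.7975       173.9877
  6        38.75        34.0568       204.3408
  7        38.75        33.3318       233.3228
  8     1,038.75       874.4880     6,995.9042
  Σ                  1,071.4645     7,841.9822
P = 1,071.4645; Macaulay duration = 7,841.9822 / 1,071.4645 = 7.31894 half-year periods = 3.65947 years.
Modified duration = D_Mac / (1 + y) = 3.65947 / 1.02175 = 3.58157 years.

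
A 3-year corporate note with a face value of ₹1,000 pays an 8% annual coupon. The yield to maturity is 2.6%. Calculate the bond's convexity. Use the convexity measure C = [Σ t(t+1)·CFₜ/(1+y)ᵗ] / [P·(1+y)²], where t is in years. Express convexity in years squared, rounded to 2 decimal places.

With y = 0.026:
  t   CF        PV=CF/(1+0.026)^t    t·PV        t(t+1)·PV
  1        80.00        77.9727        77.9727         155.9454
  2        80.00        75.9968       151.9936         455.9808
  3     1,080.00       999.9578     2,999.8734      11,999.4936
  Σ                  1,153.9273     3,229.8397      12,611.4198
P = 1,153.9273.
Convexity = Σ t(t+1)·PV / [P·(1+y)²] = 12,611.4198 / (1,153.9273 × 1.052676) = 10.38223.

10.38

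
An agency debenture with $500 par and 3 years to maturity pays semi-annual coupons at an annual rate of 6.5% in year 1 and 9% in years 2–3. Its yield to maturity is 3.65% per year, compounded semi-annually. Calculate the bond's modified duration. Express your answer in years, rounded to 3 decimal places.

2.712 years

Periodic yield y = 0.01825. First find Macaulay duration:
  t   CF        PV=CF/(1+0.01825)^t    t·PV
  1        16.25        15.9588        15.9588
  2        16.25        15.6727        31.3455
  3        22.50        21.3118        63.9353
  4        22.50        20.9298        83.7192
  5        22.50        20.5547       102.7733
  6       522.50       468.7700     2,812.6198
  Σ                    563.1977     3,110.3518
P = 563.1977; Macaulay duration = 3,110.3518 / 563.1977 = 5.52266 half-year periods = 2.76133 years.
Modified duration = D_Mac / (1 + y) = 2.76133 / 1.01825 = 2.71184 years.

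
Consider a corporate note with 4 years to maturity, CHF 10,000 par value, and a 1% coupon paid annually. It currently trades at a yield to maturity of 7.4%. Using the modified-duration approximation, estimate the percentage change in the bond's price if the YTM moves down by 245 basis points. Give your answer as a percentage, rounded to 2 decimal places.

Periodic yield y = 0.074. Modified duration first:
  t   CF        PV=CF/(1+0.074)^t    t·PV
  1       100.00        93.1099        93.1099
  2       100.00        86.6945       173.3890
  3       100.00        80.7211       242.1633
  4    10,100.00     7,591.0919    30,364.3675
  Σ                  7,851.6173    30,873.0297
P = 7,851.6173; D_Mac = 3.93206 yrs; D_mod = 3.93206/(1+0.074) = 3.66114 yrs.
ΔP/P ≈ -D_mod · Δy = -3.66114 × (-0.0245) = +0.089698 = +8.9698%.

+8.97%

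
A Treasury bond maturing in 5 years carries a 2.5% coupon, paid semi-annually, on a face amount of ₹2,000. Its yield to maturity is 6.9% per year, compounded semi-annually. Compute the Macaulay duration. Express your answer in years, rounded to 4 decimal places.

4.6950 years

Periodic yield y = 0.0345. Discount each cash flow and weight by its period:
  t   CF        PV=CF/(1+0.0345)^t    t·PV
  1        25.00        24.1663        24.1663
  2        25.00        23.3603        46.7207
  3        25.00        22.5813        67.7438
  4        25.00        21.8282        87.3128
  5        25.00        21.1002       105.5012
  6        25.00        20.3966       122.3794
  7        25.00        19.7164       138.0145
  8        25.00        19.0588       152.4706
  9        25.00        18.4232       165.8090
  10    2,025.00     1,442.5141    14,425.1414
  Σ                  1,633.1454    15,335.2596
Price P = Σ PV = 1,633.1454.
Macaulay duration = Σ(t·PV) / P = 15,335.2596 / 1,633.1454 = 9.39001 half-year periods.
In years: 9.39001 / 2 = 4.69501 years.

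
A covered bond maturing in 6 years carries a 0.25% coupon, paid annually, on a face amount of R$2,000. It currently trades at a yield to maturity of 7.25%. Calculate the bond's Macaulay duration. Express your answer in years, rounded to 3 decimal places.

Periodic yield y = 0.0725. Discount each cash flow and weight by its year:
  t   CF        PV=CF/(1+0.0725)^t    t·PV
  1         5.00         4.6620         4.6620
  2         5.00         4.3469         8.6937
  3         5.00         4.0530        12.1590
  4         5.00         3.7790        15.1161
  5         5.00         3.5236        17.6179
  6     2,005.00     1,317.4392     7,904.6350
  Σ                  1,337.8037     7,962.8838
Price P = Σ PV = 1,337.8037.
Macaulay duration = Σ(t·PV) / P = 7,962.8838 / 1,337.8037 = 5.95221 years.

5.952 years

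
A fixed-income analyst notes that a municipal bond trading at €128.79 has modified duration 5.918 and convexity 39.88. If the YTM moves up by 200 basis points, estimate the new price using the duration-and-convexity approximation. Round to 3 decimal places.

Duration effect: -D_mod·Δy = -5.918 × (+0.02) = -0.118360
Convexity effect: ½·C·(Δy)² = 0.5 × 39.88 × (0.02)² = +0.0079760
ΔP/P ≈ -0.118360 + 0.0079760 = -0.110384
New price ≈ 128.79 × (1 - 0.110384) = 114.57364464.

€114.574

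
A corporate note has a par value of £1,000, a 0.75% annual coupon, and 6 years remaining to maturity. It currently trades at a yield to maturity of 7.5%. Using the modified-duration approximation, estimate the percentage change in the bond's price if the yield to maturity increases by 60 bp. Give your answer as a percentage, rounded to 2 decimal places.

Periodic yield y = 0.075. Modified duration first:
  t   CF        PV=CF/(1+0.075)^t    t·PV
  1         7.50         6.9767         6.9767
  2         7.50         6.4900        12.9800
  3         7.50         6.0372        18.1116
  4         7.50         5.6160        22.4640
  5         7.50         5.2242        26.1209
  6     1,007.50       652.8212     3,916.9274
  Σ                    683.1654     4,003.5807
P = 683.1654; D_Mac = 5.86034 yrs; D_mod = 5.86034/(1+0.075) = 5.45148 yrs.
ΔP/P ≈ -D_mod · Δy = -5.45148 × (+0.006) = -0.032709 = -3.2709%.

-3.27%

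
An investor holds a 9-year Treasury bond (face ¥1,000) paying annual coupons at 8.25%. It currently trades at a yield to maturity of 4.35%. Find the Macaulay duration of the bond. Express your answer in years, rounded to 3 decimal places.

6.988 years

Periodic yield y = 0.0435. Discount each cash flow and weight by its year:
  t   CF        PV=CF/(1+0.0435)^t    t·PV
  1        82.50        79.0609        79.0609
  2        82.50        75.7651       151.5301
  3        82.50        72.6067       217.8200
  4        82.50        69.5800       278.3198
  5        82.50        66.6794       333.3970
  6        82.50        63.8998       383.3986
  7        82.50        61.2360       428.6520
  8        82.50        58.6833       469.4662
  9     1,082.50       737.8971     6,641.0742
  Σ                  1,285.4081     8,982.7188
Price P = Σ PV = 1,285.4081.
Macaulay duration = Σ(t·PV) / P = 8,982.7188 / 1,285.4081 = 6.98822 years.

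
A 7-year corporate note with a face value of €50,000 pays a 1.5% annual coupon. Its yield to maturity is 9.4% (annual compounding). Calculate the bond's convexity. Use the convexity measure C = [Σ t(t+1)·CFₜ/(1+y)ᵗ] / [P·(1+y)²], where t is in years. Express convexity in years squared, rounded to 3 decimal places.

With y = 0.094:
  t   CF        PV=CF/(1+0.094)^t    t·PV        t(t+1)·PV
  1       750.00       685.5576       685.5576       1,371.1152
  2       750.00       626.6523     1,253.3045       3,759.9136
  3       750.00       572.8083     1,718.4249       6,873.6995
  4       750.00       523.5908     2,094.3630      10,471.8152
  5       750.00       478.6022     2,393.0108      14,358.0648
  6       750.00       437.4791     2,624.8747      18,374.1231
  7    50,750.00    27,059.1900   189,414.3302   1,515,314.6417
  Σ                 30,383.8802   200,183.8658   1,570,523.3731
P = 30,383.8802.
Convexity = Σ t(t+1)·PV / [P·(1+y)²] = 1,570,523.3731 / (30,383.8802 × 1.196836) = 43.18834.

43.188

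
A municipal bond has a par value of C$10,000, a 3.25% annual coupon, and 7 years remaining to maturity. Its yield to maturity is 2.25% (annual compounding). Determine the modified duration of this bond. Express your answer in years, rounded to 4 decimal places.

6.2545 years

Periodic yield y = 0.0225. First find Macaulay duration:
  t   CF        PV=CF/(1+0.0225)^t    t·PV
  1       325.00       317.8484       317.8484
  2       325.00       310.8542       621.7084
  3       325.00       304.0139       912.0416
  4       325.00       297.3241     1,189.2963
  5       325.00       290.7815     1,453.9075
  6       325.00       284.3829     1,706.2973
  7    10,325.00     8,835.8197    61,850.7377
  Σ                 10,641.0246    68,051.8373
P = 10,641.0246; Macaulay duration = 68,051.8373 / 10,641.0246 = 6.39523 years.
Modified duration = D_Mac / (1 + y) = 6.39523 / 1.0225 = 6.25451 years.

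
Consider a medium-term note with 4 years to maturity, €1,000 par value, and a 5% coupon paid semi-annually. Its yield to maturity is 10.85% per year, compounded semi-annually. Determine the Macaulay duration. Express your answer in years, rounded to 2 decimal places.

Periodic yield y = 0.05425. Discount each cash flow and weight by its period:
  t   CF        PV=CF/(1+0.05425)^t    t·PV
  1        25.00        23.7135        23.7135
  2        25.00        22.4933        44.9866
  3        25.00        21.3358        64.0074
  4        25.00        20.2379        80.9516
  5        25.00        19.1965        95.9825
  6        25.00        18.2087       109.2521
  7        25.00        17.2717       120.9018
  8     1,025.00       671.6994     5,373.5955
  Σ                    814.1568     5,913.3910
Price P = Σ PV = 814.1568.
Macaulay duration = Σ(t·PV) / P = 5,913.3910 / 814.1568 = 7.26321 half-year periods.
In years: 7.26321 / 2 = 3.63160 years.

3.63 years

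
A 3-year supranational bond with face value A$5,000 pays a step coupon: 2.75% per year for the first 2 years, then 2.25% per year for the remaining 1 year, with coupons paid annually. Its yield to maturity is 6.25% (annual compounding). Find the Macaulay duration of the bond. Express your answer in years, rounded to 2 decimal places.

Periodic yield y = 0.0625. Discount each cash flow and weight by its year:
  t   CF        PV=CF/(1+0.0625)^t    t·PV
  1       137.50       129.4118       129.4118
  2       137.50       121.7993       243.5986
  3     5,112.50     4,262.3244    12,786.9733
  Σ                  4,513.5355    13,159.9837
Price P = Σ PV = 4,513.5355.
Macaulay duration = Σ(t·PV) / P = 13,159.9837 / 4,513.5355 = 2.91567 years.

2.92 years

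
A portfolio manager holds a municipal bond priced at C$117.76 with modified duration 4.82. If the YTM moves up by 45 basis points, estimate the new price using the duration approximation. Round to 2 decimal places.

Duration approximation: ΔP/P ≈ -D_mod · Δy = -4.82 × (+0.0045) = -0.021690.
New price ≈ 117.76 × (1 - 0.021690) = 115.2057856.

C$115.21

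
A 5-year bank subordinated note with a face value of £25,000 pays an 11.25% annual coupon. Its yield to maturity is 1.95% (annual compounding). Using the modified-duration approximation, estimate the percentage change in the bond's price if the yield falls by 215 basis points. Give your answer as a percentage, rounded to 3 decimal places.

+8.958%

Periodic yield y = 0.0195. Modified duration first:
  t   CF        PV=CF/(1+0.0195)^t    t·PV
  1     2,812.50     2,758.7052     2,758.7052
  2     2,812.50     2,705.9394     5,411.8789
  3     2,812.50     2,654.1829     7,962.5486
  4     2,812.50     2,603.4162    10,413.6650
  5    27,812.50    25,252.4708   126,262.3540
  Σ                 35,974.7146   152,809.1517
P = 35,974.7146; D_Mac = 4.24768 yrs; D_mod = 4.24768/(1+0.0195) = 4.16644 yrs.
ΔP/P ≈ -D_mod · Δy = -4.16644 × (-0.0215) = +0.089578 = +8.9578%.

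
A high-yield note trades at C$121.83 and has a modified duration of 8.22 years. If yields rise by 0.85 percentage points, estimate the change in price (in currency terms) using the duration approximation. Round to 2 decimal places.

-C$8.51

Duration approximation: ΔP/P ≈ -D_mod · Δy = -8.22 × (+0.0085) = -0.069870.
ΔP ≈ 121.83 × (-0.069870) = -8.5122621.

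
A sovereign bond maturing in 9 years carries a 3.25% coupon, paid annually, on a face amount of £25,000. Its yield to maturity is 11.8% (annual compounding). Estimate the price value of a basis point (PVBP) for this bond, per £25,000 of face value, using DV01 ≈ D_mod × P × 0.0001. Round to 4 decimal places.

£9.0407

Periodic yield y = 0.118.
  t   CF        PV=CF/(1+0.118)^t    t·PV
  1       812.50       726.7442       726.7442
  2       812.50       650.0395     1,300.0790
  3       812.50       581.4307     1,744.2921
  4       812.50       520.0632     2,080.2530
  5       812.50       465.1728     2,325.8642
  6       812.50       416.0759     2,496.4553
  7       812.50       372.1609     2,605.1263
  8       812.50       332.8809     2,663.0476
  9    25,812.50     9,459.1876    85,132.6881
  Σ                 13,523.7558   101,074.5498
P = 13,523.7558; D_Mac = 7.47385 yrs; D_mod = 6.68502 yrs.
DV01 ≈ 6.68502 × 13,523.7558 × 0.0001 = 9.040657.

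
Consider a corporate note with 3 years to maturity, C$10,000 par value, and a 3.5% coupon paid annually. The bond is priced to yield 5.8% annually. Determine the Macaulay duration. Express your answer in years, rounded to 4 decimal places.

2.8962 years

Periodic yield y = 0.058. Discount each cash flow and weight by its year:
  t   CF        PV=CF/(1+0.058)^t    t·PV
  1       350.00       330.8129       330.8129
  2       350.00       312.6776       625.3551
  3    10,350.00     8,739.4348    26,218.3044
  Σ                  9,382.9252    27,174.4724
Price P = Σ PV = 9,382.9252.
Macaulay duration = Σ(t·PV) / P = 27,174.4724 / 9,382.9252 = 2.89616 years.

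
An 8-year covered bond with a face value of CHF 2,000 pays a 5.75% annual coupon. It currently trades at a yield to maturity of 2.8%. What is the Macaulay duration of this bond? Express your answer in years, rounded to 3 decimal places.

Periodic yield y = 0.028. Discount each cash flow and weight by its year:
  t   CF        PV=CF/(1+0.028)^t    t·PV
  1       115.00       111.8677       111.8677
  2       115.00       108.8207       217.6414
  3       115.00       105.8567       317.5702
  4       115.00       102.9735       411.8939
  5       115.00       100.1688       500.8438
  6       115.00        97.4404       584.6425
  7       115.00        94.7864       663.5048
  8     2,115.00     1,695.7642    13,566.1133
  Σ                  2,417.6784    16,374.0777
Price P = Σ PV = 2,417.6784.
Macaulay duration = Σ(t·PV) / P = 16,374.0777 / 2,417.6784 = 6.77265 years.

6.773 years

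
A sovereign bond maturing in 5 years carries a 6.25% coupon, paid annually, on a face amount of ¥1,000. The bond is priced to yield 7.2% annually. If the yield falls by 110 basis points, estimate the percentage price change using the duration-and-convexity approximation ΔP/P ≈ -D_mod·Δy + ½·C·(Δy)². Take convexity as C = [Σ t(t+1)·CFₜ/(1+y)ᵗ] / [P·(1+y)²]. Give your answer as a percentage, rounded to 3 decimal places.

+4.683%

With y = 0.072:
  t   CF        PV=CF/(1+0.072)^t    t·PV        t(t+1)·PV
  1        62.50        58.3022        58.3022         116.6045
  2        62.50        54.3864       108.7728         326.3185
  3        62.50        50.7336       152.2008         608.8032
  4        62.50        47.3261       189.3045         946.5223
  5     1,062.50       750.5075     3,752.5373      22,515.2237
  Σ                    961.2558     4,261.1176      24,513.4722
P = 961.2558; D_Mac = 4.43287 yrs; D_mod = 4.13514 yrs; C = 22.19097.
Duration effect: -4.13514 × (-0.011) = +0.045486
Convexity effect: 0.5 × 22.19097 × (-0.011)² = +0.0013426
ΔP/P ≈ +0.045486 + 0.0013426 = +0.046829 = +4.6829%.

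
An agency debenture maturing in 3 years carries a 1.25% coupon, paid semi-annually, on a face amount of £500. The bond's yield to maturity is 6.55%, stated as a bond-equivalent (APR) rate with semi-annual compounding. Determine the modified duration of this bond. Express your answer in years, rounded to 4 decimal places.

2.8557 years

Periodic yield y = 0.03275. First find Macaulay duration:
  t   CF        PV=CF/(1+0.03275)^t    t·PV
  1        3.125         3.0259         3.0259
  2        3.125         2.9299         5.8599
  3        3.125         2.8370         8.5111
  4        3.125         2.7471        10.9883
  5        3.125         2.6600        13.2998
  6      503.125       414.6720     2,488.0318
  Σ                    428.8719     2,529.7167
P = 428.8719; Macaulay duration = 2,529.7167 / 428.8719 = 5.89854 half-year periods = 2.94927 years.
Modified duration = D_Mac / (1 + y) = 2.94927 / 1.03275 = 2.85574 years.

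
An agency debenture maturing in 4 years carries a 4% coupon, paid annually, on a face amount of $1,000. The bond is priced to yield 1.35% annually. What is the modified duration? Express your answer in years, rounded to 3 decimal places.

3.737 years

Periodic yield y = 0.0135. First find Macaulay duration:
  t   CF        PV=CF/(1+0.0135)^t    t·PV
  1        40.00        39.4672        39.4672
  2        40.00        38.9415        77.8830
  3        40.00        38.4228       115.2683
  4     1,040.00       985.6854     3,942.7416
  Σ                  1,102.5169     4,175.3601
P = 1,102.5169; Macaulay duration = 4,175.3601 / 1,102.5169 = 3.78712 years.
Modified duration = D_Mac / (1 + y) = 3.78712 / 1.0135 = 3.73667 years.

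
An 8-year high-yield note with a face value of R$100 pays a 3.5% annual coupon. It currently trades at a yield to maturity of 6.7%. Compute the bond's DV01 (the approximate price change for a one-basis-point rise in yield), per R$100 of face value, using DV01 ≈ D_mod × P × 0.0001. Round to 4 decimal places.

R$0.0529

Periodic yield y = 0.067.
  t   CF        PV=CF/(1+0.067)^t    t·PV
  1         3.50         3.2802         3.2802
  2         3.50         3.0743         6.1485
  3         3.50         2.8812         8.6436
  4         3.50         2.7003        10.8012
  5         3.50         2.5307        12.6537
  6         3.50         2.3718        14.2309
  7         3.50         2.2229        15.5602
  8       103.50        61.6063       492.8503
  Σ                     80.6677       564.1685
P = 80.6677; D_Mac = 6.99374 yrs; D_mod = 6.55458 yrs.
DV01 ≈ 6.55458 × 80.6677 × 0.0001 = 0.052874.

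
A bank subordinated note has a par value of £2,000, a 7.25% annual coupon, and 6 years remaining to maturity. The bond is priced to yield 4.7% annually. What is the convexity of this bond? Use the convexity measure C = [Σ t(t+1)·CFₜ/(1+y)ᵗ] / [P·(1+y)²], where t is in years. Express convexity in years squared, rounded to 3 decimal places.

31.001

With y = 0.047:
  t   CF        PV=CF/(1+0.047)^t    t·PV        t(t+1)·PV
  1       145.00       138.4909       138.4909         276.9819
  2       145.00       132.2740       264.5481         793.6443
  3       145.00       126.3362       379.0087       1,516.0349
  4       145.00       120.6650       482.6600       2,413.2998
  5       145.00       115.2483       576.2416       3,457.4495
  6     2,145.00     1,628.3479     9,770.0876      68,390.6131
  Σ                  2,261.3625    11,611.0369      76,848.0234
P = 2,261.3625.
Convexity = Σ t(t+1)·PV / [P·(1+y)²] = 76,848.0234 / (2,261.3625 × 1.096209) = 31.00053.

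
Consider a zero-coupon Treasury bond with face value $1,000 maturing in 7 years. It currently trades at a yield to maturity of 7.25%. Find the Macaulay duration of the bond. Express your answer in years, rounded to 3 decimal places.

A zero-coupon bond has a single cash flow at maturity, so its Macaulay duration equals its maturity: 7 years.

7.000 years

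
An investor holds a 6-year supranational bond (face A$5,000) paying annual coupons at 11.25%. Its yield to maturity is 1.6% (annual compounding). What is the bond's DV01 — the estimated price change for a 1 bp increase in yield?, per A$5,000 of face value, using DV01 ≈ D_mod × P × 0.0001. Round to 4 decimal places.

A$3.7702

Periodic yield y = 0.016.
  t   CF        PV=CF/(1+0.016)^t    t·PV
  1       562.50       553.6417       553.6417
  2       562.50       544.9230     1,089.8459
  3       562.50       536.3415     1,609.0245
  4       562.50       527.8952     2,111.5807
  5       562.50       519.5819     2,597.9093
  6     5,562.50     5,057.1726    30,343.0356
  Σ                  7,739.5558    38,305.0378
P = 7,739.5558; D_Mac = 4.94926 yrs; D_mod = 4.87131 yrs.
DV01 ≈ 4.87131 × 7,739.5558 × 0.0001 = 3.770181.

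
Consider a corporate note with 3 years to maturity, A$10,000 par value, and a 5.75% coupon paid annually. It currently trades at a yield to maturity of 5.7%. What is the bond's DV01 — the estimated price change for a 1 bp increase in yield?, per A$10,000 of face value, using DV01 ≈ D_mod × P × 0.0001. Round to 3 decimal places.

A$2.690

Periodic yield y = 0.057.
  t   CF        PV=CF/(1+0.057)^t    t·PV
  1       575.00       543.9924       543.9924
  2       575.00       514.6570     1,029.3140
  3    10,575.00     8,954.7902    26,864.3705
  Σ                 10,013.4396    28,437.6769
P = 10,013.4396; D_Mac = 2.83995 yrs; D_mod = 2.68680 yrs.
DV01 ≈ 2.68680 × 10,013.4396 × 0.0001 = 2.690414.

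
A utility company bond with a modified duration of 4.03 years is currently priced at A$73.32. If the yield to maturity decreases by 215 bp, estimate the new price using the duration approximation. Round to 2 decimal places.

Duration approximation: ΔP/P ≈ -D_mod · Δy = -4.03 × (-0.0215) = +0.086645.
New price ≈ 73.32 × (1 + 0.086645) = 79.6728114.

A$79.67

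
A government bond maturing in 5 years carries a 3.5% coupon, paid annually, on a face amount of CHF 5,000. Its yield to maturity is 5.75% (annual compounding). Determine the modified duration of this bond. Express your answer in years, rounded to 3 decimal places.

4.400 years

Periodic yield y = 0.0575. First find Macaulay duration:
  t   CF        PV=CF/(1+0.0575)^t    t·PV
  1       175.00       165.4846       165.4846
  2       175.00       156.4867       312.9733
  3       175.00       147.9779       443.9338
  4       175.00       139.9318       559.7274
  5     5,175.00     3,912.9876    19,564.9381
  Σ                  4,522.8687    21,047.0572
P = 4,522.8687; Macaulay duration = 21,047.0572 / 4,522.8687 = 4.65348 years.
Modified duration = D_Mac / (1 + y) = 4.65348 / 1.0575 = 4.40045 years.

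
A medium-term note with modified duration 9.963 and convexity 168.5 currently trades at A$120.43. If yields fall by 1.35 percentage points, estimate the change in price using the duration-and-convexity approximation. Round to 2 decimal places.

Duration effect: -D_mod·Δy = -9.963 × (-0.0135) = +0.1345005
Convexity effect: ½·C·(Δy)² = 0.5 × 168.5 × (-0.0135)² = +0.0153545625
ΔP/P ≈ +0.1345005 + 0.0153545625 = +0.1498550625
ΔP ≈ 120.43 × (+0.1498550625) = +18.047045176875.

+A$18.05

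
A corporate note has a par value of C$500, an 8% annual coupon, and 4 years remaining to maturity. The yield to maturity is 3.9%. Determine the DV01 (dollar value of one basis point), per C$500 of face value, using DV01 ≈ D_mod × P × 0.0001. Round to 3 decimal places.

C$0.200

Periodic yield y = 0.039.
  t   CF        PV=CF/(1+0.039)^t    t·PV
  1        40.00        38.4986        38.4986
  2        40.00        37.0535        74.1069
  3        40.00        35.6626       106.9879
  4       540.00       463.3739     1,853.4956
  Σ                    574.5886     2,073.0890
P = 574.5886; D_Mac = 3.60795 yrs; D_mod = 3.47253 yrs.
DV01 ≈ 3.47253 × 574.5886 × 0.0001 = 0.199527.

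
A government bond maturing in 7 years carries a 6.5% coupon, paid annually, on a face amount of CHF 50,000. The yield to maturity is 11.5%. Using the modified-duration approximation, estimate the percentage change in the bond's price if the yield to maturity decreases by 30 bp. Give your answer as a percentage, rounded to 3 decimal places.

Periodic yield y = 0.115. Modified duration first:
  t   CF        PV=CF/(1+0.115)^t    t·PV
  1     3,250.00     2,914.7982     2,914.7982
  2     3,250.00     2,614.1688     5,228.3376
  3     3,250.00     2,344.5460     7,033.6380
  4     3,250.00     2,102.7318     8,410.9274
  5     3,250.00     1,885.8582     9,429.2908
  6     3,250.00     1,691.3526    10,148.1156
  7    53,250.00    24,853.9569   173,977.6981
  Σ                 38,407.4125   217,142.8057
P = 38,407.4125; D_Mac = 5.65367 yrs; D_mod = 5.65367/(1+0.115) = 5.07056 yrs.
ΔP/P ≈ -D_mod · Δy = -5.07056 × (-0.003) = +0.015212 = +1.5212%.

+1.521%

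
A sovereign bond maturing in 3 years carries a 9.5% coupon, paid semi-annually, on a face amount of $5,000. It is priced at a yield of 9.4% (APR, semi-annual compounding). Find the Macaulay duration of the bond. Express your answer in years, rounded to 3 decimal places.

2.680 years

Periodic yield y = 0.047. Discount each cash flow and weight by its period:
  t   CF        PV=CF/(1+0.047)^t    t·PV
  1       237.50       226.8386       226.8386
  2       237.50       216.6558       433.3115
  3       237.50       206.9301       620.7902
  4       237.50       197.6409       790.5637
  5       237.50       188.7688       943.8440
  6     5,237.50     3,975.9778    23,855.8665
  Σ                  5,012.8119    26,871.2145
Price P = Σ PV = 5,012.8119.
Macaulay duration = Σ(t·PV) / P = 26,871.2145 / 5,012.8119 = 5.36051 half-year periods.
In years: 5.36051 / 2 = 2.68025 years.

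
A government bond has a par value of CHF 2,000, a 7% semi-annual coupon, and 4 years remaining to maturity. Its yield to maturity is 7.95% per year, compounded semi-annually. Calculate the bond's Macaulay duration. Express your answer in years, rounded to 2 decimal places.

3.55 years

Periodic yield y = 0.03975. Discount each cash flow and weight by its period:
  t   CF        PV=CF/(1+0.03975)^t    t·PV
  1        70.00        67.3239        67.3239
  2        70.00        64.7501       129.5001
  3        70.00        62.2746       186.8239
  4        70.00        59.8939       239.5755
  5        70.00        57.6041       288.0205
  6        70.00        55.4019       332.4113
  7        70.00        53.2838       372.9869
  8     2,070.00     1,515.4406    12,123.5247
  Σ                  1,935.9728    13,740.1667
Price P = Σ PV = 1,935.9728.
Macaulay duration = Σ(t·PV) / P = 13,740.1667 / 1,935.9728 = 7.09729 half-year periods.
In years: 7.09729 / 2 = 3.54865 years.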